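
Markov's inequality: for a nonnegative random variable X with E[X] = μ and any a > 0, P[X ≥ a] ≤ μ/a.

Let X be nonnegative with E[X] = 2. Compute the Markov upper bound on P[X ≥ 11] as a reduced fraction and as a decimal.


μ = E[X] = 2, a = 11.
Markov: P[X ≥ 11] ≤ μ/a = (2)/11 = 2/11.
Numerically: ≈ 0.1818.
(Since a = 11 > μ = 2.0000, the bound 2/11 is < 1 and informative.)

P[X ≥ 11] ≤ 2/11 ≈ 0.1818.


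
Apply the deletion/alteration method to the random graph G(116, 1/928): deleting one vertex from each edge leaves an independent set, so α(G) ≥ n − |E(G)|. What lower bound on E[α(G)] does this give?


E[|E(G)|] = C(116, 2)·p = 6670 · (1/928) = 115/16.
E[α(G)] ≥ n − E[|E(G)|] = 116 − 115/16 = 1741/16.
Numerically: ≈ 108.8125.
(This is only a lower bound; the true E[α(G)] may be larger.)

E[α(G)] ≥ 1741/16 ≈ 108.8125.


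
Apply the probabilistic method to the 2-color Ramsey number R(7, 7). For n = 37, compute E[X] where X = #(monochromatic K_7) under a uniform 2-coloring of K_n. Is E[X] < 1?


E[X] = C(37, 7) · 2^{1 − 21} = 10295472 · 2^{−20} = 10295472/1048576.
As a reduced fraction: E[X] = 643467/65536 ≈ 9.81853.
Is E[X] < 1? NO.
Since E[X] ≥ 1, the first-moment bound is inconclusive at n = 37; it does NOT by itself certify R(7, 7) > 37.

E[X] = 643467/65536 ≈ 9.81853; E[X] ≥ 1; first-moment method inconclusive here.


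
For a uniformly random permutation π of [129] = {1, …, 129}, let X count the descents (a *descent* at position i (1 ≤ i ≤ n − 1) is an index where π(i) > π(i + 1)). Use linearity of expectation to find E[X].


Write X = Σ X_I over i = 1, …, 128, with X_I the indicator of one descent.
There are 128 indicators.
For each fixed i, the pair (π(i), π(i+1)) is a uniformly random ordered pair of distinct values from {1, …, 129}; by symmetry P[π(i) > π(i+1)] = 1/2.
By linearity: E[X] = 128 · (1/2) = (129 − 1) · (1/2) = 64 ≈ 64.00000.

E[X] = 64 = 64.00000.


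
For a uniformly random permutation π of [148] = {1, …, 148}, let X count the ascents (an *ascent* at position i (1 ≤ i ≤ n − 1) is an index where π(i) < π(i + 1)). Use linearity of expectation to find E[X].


Write X = Σ X_I over i = 1, …, 147, with X_I the indicator of one ascent.
There are 147 indicators.
For each fixed i, the pair (π(i), π(i+1)) is a uniformly random ordered pair of distinct values from {1, …, 148}; by symmetry P[π(i) < π(i+1)] = 1/2.
By linearity: E[X] = 147 · (1/2) = (148 − 1) · (1/2) = 147/2 ≈ 73.5000.

E[X] = 147/2 = 73.5000.


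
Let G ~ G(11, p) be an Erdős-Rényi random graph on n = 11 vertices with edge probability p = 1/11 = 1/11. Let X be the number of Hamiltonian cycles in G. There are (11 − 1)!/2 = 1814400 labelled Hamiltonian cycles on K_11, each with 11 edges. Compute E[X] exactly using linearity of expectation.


K_11 has (11 − 1)!/2 = 1814400 labelled Hamiltonian cycles.
For each such Hamiltonian cycle H, let X_H = 1 if all 11 edges of H are present in G. Then P[X_H = 1] = p^{11} = (1/11)^{11} = 1/285311670611.
By linearity of expectation: E[X] = Σ_H E[X_H] = 1814400 · p^{11} = 1814400 · 1/285311670611 = 1814400/285311670611.
Numerically: E[X] ≈ 6.36e-06.

E[X] = 1814400 · (1/11)^{11} = 1814400/285311670611 ≈ 6.36e-06.


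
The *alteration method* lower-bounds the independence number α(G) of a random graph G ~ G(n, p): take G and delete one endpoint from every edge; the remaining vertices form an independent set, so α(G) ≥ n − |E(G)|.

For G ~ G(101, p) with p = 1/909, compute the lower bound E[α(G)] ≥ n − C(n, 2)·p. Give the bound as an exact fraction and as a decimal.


E[|E(G)|] = C(101, 2)·p = 5050 · (1/909) = 50/9.
E[α(G)] ≥ n − E[|E(G)|] = 101 − 50/9 = 859/9.
Numerically: ≈ 95.444.
(This is only a lower bound; the true E[α(G)] may be larger.)

E[α(G)] ≥ 859/9 ≈ 95.444.


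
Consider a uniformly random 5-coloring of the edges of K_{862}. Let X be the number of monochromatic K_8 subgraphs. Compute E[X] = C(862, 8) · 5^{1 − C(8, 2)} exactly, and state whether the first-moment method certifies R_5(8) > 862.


E[X] = C(862, 8) · 5^{1 − 28} = 7317951015318931845 · 5^{−27} = 7317951015318931845/7450580596923828125.
As a reduced fraction: E[X] = 1463590203063786369/1490116119384765625 ≈ 0.9821988.
Is E[X] < 1? YES.
Since E[X] < 1, there exists a 5-coloring of K_{862} with no monochromatic K_8; hence R_5(8) > 862.

E[X] = 1463590203063786369/1490116119384765625 ≈ 0.9821988; E[X] < 1, so R_5(8) > 862.


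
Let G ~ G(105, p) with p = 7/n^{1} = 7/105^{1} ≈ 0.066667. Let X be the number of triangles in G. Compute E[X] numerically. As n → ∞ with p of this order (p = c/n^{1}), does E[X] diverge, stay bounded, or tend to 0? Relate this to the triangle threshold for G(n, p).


Number of potential triangles: C(105, 3) = 187460.
Each occurs with probability p³ ≈ (0.066667)³ ≈ 2.9629630e-04.
By linearity: E[X] = C(105, 3)·p³ ≈ 187460 · 2.9629630e-04 ≈ 55.54370.
Here α = 1, so p = 7/n is exactly at the triangle threshold p ~ 1/n. Asymptotically E[X] → c³/6 = 7³/6 = 343/6 ≈ 57.16667, a bounded constant. In this regime the triangle count is asymptotically Poisson(c³/6).

E[X] ≈ 55.54370; in regime p = Θ(1/n^{1}) E[X] stays bounded (at the triangle threshold p ~ 1/n).


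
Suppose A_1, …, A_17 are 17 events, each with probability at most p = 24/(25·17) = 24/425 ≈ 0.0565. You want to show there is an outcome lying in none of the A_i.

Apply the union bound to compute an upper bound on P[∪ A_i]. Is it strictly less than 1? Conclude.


Union bound: P[∪_{i=1}^{17} A_i] ≤ Σ_i P[A_i] ≤ 17·p = 17·(24/425) = 24/25.
Numerically: 24/25 ≈ 0.9600.
Is 24/25 < 1? YES.
Since P[∪ A_i] ≤ 24/25 < 1, the complement has P[∩ A_i^c] ≥ 1 − 24/25 = 1/25 > 0, so some outcome avoids every A_i.

17·p = 24/25 ≈ 0.9600; existence CERTIFIED by the union bound.


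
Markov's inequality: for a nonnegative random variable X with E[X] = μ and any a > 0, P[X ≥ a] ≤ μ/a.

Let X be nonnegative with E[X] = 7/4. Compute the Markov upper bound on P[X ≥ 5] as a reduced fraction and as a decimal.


μ = E[X] = 7/4, a = 5.
Markov: P[X ≥ 5] ≤ μ/a = (7/4)/5 = 7/20.
Numerically: ≈ 0.35000.
(Since a = 5 > μ = 1.75000, the bound 7/20 is < 1 and informative.)

P[X ≥ 5] ≤ 7/20 ≈ 0.35000.


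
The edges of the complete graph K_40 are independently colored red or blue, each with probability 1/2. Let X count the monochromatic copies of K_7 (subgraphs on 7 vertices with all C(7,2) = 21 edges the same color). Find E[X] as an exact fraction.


Let X = Σ_S X_S over the C(40, 7) = 18643560 subsets S of size 7, where X_S = 1 if the K_7 on S is monochromatic.
For a fixed S, the K_7 on S has C(7, 2) = 21 edges. P[all 21 edges red] = (1/2)^21, and likewise for blue, so P[monochromatic] = 2·(1/2)^21 = 2^{1 − 21} = 1/1048576.
Summing: E[X] = C(40, 7) · 2^{1 − 21} = 18643560 · 1/1048576 = 2330445/131072.
Numerically: E[X] ≈ 17.780.

E[X] = C(40,7)·2^(1−C(7,2)) = 2330445/131072 ≈ 17.780.


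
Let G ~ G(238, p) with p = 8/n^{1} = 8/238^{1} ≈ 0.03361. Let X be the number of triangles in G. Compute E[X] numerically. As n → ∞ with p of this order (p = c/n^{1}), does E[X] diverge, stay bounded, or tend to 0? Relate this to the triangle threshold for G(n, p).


Number of potential triangles: C(238, 3) = 2218636.
Each occurs with probability p³ ≈ (0.03361)³ ≈ 3.797861e-05.
By linearity: E[X] = C(238, 3)·p³ ≈ 2218636 · 3.797861e-05 ≈ 84.2607.
Here α = 1, so p = 8/n is exactly at the triangle threshold p ~ 1/n. Asymptotically E[X] → c³/6 = 8³/6 = 256/3 ≈ 85.3333, a bounded constant. In this regime the triangle count is asymptotically Poisson(c³/6).

E[X] ≈ 84.2607; in regime p = Θ(1/n^{1}) E[X] stays bounded (at the triangle threshold p ~ 1/n).


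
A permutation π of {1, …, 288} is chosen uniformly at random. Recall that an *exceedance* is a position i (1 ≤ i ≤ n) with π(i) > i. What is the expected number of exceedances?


Write X = Σ_{i=1}^{288} X_i, where X_i = 1_{π(i) > i}.
For each fixed i, π(i) is uniform over {1, …, 288} (marginal of a uniform permutation), so P[π(i) > i] = (n − i)/n. Summing: Σ_{i=1}^{288} (n − i)/n = (0 + 1 + … + 287)/288 = 288(288 − 1)/(2·288) = (288 − 1)/2.
Hence E[X] = Σ_{i=1}^{288} (288 − i)/288 = 287/2 ≈ 143.500.

E[X] = 287/2 = 143.500.


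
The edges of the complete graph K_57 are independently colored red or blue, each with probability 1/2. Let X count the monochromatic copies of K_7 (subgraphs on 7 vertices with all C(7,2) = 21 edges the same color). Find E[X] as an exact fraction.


Let X = Σ_S X_S over the C(57, 7) = 264385836 subsets S of size 7, where X_S = 1 if the K_7 on S is monochromatic.
For a fixed S, the K_7 on S has C(7, 2) = 21 edges. P[all 21 edges red] = (1/2)^21, and likewise for blue, so P[monochromatic] = 2·(1/2)^21 = 2^{1 − 21} = 1/1048576.
Summing: E[X] = C(57, 7) · 2^{1 − 21} = 264385836 · 1/1048576 = 66096459/262144.
Numerically: E[X] ≈ 252.137981.

E[X] = C(57,7)·2^(1−C(7,2)) = 66096459/262144 ≈ 252.137981.


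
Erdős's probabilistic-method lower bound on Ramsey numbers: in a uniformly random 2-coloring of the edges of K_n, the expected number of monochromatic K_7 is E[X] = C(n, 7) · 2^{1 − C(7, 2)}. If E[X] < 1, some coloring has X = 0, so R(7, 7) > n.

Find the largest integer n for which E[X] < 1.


We need C(n, 7) · 2^{1 − 21} < 1, i.e. C(n, 7) < 2^{21 − 1} = 1048576.
Check values of n near the boundary:
  n = 21: C(21, 7) = 116280; 116280 < 1048576? YES
  n = 22: C(22, 7) = 170544; 170544 < 1048576? YES
  n = 23: C(23, 7) = 245157; 245157 < 1048576? YES
  n = 24: C(24, 7) = 346104; 346104 < 1048576? YES
  n = 25: C(25, 7) = 480700; 480700 < 1048576? YES
  n = 26: C(26, 7) = 657800; 657800 < 1048576? YES
  n = 27: C(27, 7) = 888030; 888030 < 1048576? YES
  n = 28: C(28, 7) = 1184040; 1184040 < 1048576? NO
  n = 29: C(29, 7) = 1560780; 1560780 < 1048576? NO
The largest n with C(n, 7) < 1048576 is n = 27 (where E[X] = 444015/524288 ≈ 0.846891). Hence R(7, 7) > 27, i.e. R(7, 7) ≥ 28.

Largest n = 27; hence R(7, 7) > 27.


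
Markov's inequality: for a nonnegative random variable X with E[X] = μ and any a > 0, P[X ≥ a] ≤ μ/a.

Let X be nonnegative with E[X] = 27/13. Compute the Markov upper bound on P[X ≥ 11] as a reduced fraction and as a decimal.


μ = E[X] = 27/13, a = 11.
Markov: P[X ≥ 11] ≤ μ/a = (27/13)/11 = 27/143.
Numerically: ≈ 0.189.
(Since a = 11 > μ = 2.077, the bound 27/143 is < 1 and informative.)

P[X ≥ 11] ≤ 27/143 ≈ 0.189.


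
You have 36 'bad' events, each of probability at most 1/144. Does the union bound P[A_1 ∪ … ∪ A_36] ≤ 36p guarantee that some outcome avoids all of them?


Union bound: P[∪_{i=1}^{36} A_i] ≤ Σ_i P[A_i] ≤ 36·p = 36·(1/144) = 1/4.
Numerically: 1/4 ≈ 0.250.
Is 1/4 < 1? YES.
Since P[∪ A_i] ≤ 1/4 < 1, the complement has P[∩ A_i^c] ≥ 1 − 1/4 = 3/4 > 0, so some outcome avoids every A_i.

36·p = 1/4 ≈ 0.250; existence CERTIFIED by the union bound.


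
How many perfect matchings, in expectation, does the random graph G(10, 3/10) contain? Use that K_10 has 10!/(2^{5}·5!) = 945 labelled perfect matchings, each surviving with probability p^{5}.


K_10 has 10!/(2^{5}·5!) = 945 labelled perfect matchings.
For each such perfect matching H, let X_H = 1 if all 5 edges of H are present in G. Then P[X_H = 1] = p^{5} = (3/10)^{5} = 243/100000.
Summing the indicators: E[X] = Σ_H E[X_H] = 945 · p^{5} = 945 · 243/100000 = 45927/20000.
Numerically: E[X] ≈ 2.2963.

E[X] = 945 · (3/10)^{5} = 45927/20000 ≈ 2.2963.


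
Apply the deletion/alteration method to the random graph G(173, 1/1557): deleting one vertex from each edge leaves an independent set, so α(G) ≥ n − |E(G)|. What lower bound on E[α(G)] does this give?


E[|E(G)|] = C(173, 2)·p = 14878 · (1/1557) = 86/9.
E[α(G)] ≥ n − E[|E(G)|] = 173 − 86/9 = 1471/9.
Numerically: ≈ 163.444.
(This is only a lower bound; the true E[α(G)] may be larger.)

E[α(G)] ≥ 1471/9 ≈ 163.444.


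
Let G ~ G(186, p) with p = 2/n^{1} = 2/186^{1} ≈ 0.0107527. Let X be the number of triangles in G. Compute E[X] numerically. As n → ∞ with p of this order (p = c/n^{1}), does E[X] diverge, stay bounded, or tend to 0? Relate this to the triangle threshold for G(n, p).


Number of potential triangles: C(186, 3) = 1055240.
Each occurs with probability p³ ≈ (0.0107527)³ ≈ 1.24322906e-06.
By linearity: E[X] = C(186, 3)·p³ ≈ 1055240 · 1.24322906e-06 ≈ 1.311905.
Here α = 1, so p = 2/n is exactly at the triangle threshold p ~ 1/n. Asymptotically E[X] → c³/6 = 2³/6 = 4/3 ≈ 1.333333, a bounded constant. In this regime the triangle count is asymptotically Poisson(c³/6).

E[X] ≈ 1.311905; in regime p = Θ(1/n^{1}) E[X] stays bounded (at the triangle threshold p ~ 1/n).


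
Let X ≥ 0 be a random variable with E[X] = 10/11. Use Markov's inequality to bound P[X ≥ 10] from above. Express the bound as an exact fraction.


μ = E[X] = 10/11, a = 10.
Markov: P[X ≥ 10] ≤ μ/a = (10/11)/10 = 1/11.
Numerically: ≈ 0.09091.
(Since a = 10 > μ = 0.90909, the bound 1/11 is < 1 and informative.)

P[X ≥ 10] ≤ 1/11 ≈ 0.09091.


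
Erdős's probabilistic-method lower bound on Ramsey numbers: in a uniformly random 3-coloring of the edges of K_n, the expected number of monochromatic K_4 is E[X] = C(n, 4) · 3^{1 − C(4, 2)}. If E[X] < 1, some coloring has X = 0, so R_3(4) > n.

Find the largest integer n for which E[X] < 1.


We need C(n, 4) · 3^{1 − 6} < 1, i.e. C(n, 4) < 3^{6 − 1} = 243.
Check values of n near the boundary:
  n = 5: C(5, 4) = 5; 5 < 243? YES
  n = 6: C(6, 4) = 15; 15 < 243? YES
  n = 7: C(7, 4) = 35; 35 < 243? YES
  n = 8: C(8, 4) = 70; 70 < 243? YES
  n = 9: C(9, 4) = 126; 126 < 243? YES
  n = 10: C(10, 4) = 210; 210 < 243? YES
  n = 11: C(11, 4) = 330; 330 < 243? NO
  n = 12: C(12, 4) = 495; 495 < 243? NO
The largest n with C(n, 4) < 243 is n = 10 (where E[X] = 70/81 ≈ 0.8641975). Hence R_3(4) > 10, i.e. R_3(4) ≥ 11.

Largest n = 10; hence R_3(4) > 10.


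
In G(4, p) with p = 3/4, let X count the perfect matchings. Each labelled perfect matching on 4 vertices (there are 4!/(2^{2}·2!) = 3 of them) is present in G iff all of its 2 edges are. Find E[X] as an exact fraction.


K_4 has 4!/(2^{2}·2!) = 3 labelled perfect matchings.
For each such perfect matching H, let X_H = 1 if all 2 edges of H are present in G. Then P[X_H = 1] = p^{2} = (3/4)^{2} = 9/16.
Summing the indicators: E[X] = Σ_H E[X_H] = 3 · p^{2} = 3 · 9/16 = 27/16.
Numerically: E[X] ≈ 1.6875.

E[X] = 3 · (3/4)^{2} = 27/16 ≈ 1.6875.


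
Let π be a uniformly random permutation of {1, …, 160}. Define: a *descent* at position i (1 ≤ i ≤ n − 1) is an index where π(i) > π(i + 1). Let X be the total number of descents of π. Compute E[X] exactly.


Write X = Σ X_I over i = 1, …, 159, with X_I the indicator of one descent.
There are 159 indicators.
For each fixed i, the pair (π(i), π(i+1)) is a uniformly random ordered pair of distinct values from {1, …, 160}; by symmetry P[π(i) > π(i+1)] = 1/2.
By linearity: E[X] = 159 · (1/2) = (160 − 1) · (1/2) = 159/2 ≈ 79.5000.

E[X] = 159/2 = 79.5000.


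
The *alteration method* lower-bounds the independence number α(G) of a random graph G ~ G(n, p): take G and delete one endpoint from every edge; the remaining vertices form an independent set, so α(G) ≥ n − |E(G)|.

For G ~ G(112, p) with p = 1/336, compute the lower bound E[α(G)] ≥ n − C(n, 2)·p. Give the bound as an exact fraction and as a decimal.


E[|E(G)|] = C(112, 2)·p = 6216 · (1/336) = 37/2.
E[α(G)] ≥ n − E[|E(G)|] = 112 − 37/2 = 187/2.
Numerically: ≈ 93.500.
(This is only a lower bound; the true E[α(G)] may be larger.)

E[α(G)] ≥ 187/2 ≈ 93.500.


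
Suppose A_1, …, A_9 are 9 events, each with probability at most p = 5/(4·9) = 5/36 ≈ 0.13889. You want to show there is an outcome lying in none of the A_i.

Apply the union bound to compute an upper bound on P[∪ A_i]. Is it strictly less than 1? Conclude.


Union bound: P[∪_{i=1}^{9} A_i] ≤ Σ_i P[A_i] ≤ 9·p = 9·(5/36) = 5/4.
Numerically: 5/4 ≈ 1.25000.
Is 5/4 < 1? NO.
Since the bound 5/4 is ≥ 1, the union bound is uninformative here; it does NOT by itself certify existence.

9·p = 5/4 ≈ 1.25000; existence NOT certified by the union bound.


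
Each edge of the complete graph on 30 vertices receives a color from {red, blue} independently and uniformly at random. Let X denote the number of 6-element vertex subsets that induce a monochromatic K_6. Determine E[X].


Let X = Σ_S X_S over the C(30, 6) = 593775 subsets S of size 6, where X_S = 1 if the K_6 on S is monochromatic.
For a fixed S, the K_6 on S has C(6, 2) = 15 edges. P[all 15 edges red] = (1/2)^15, and likewise for blue, so P[monochromatic] = 2·(1/2)^15 = 2^{1 − 15} = 1/16384.
Summing: E[X] = C(30, 6) · 2^{1 − 15} = 593775 · 1/16384 = 593775/16384.
Numerically: E[X] ≈ 36.241.

E[X] = C(30,6)·2^(1−C(6,2)) = 593775/16384 ≈ 36.241.


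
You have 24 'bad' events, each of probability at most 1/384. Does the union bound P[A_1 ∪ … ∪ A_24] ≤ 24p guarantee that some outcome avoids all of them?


Union bound: P[∪_{i=1}^{24} A_i] ≤ Σ_i P[A_i] ≤ 24·p = 24·(1/384) = 1/16.
Numerically: 1/16 ≈ 0.0625.
Is 1/16 < 1? YES.
Since P[∪ A_i] ≤ 1/16 < 1, the complement has P[∩ A_i^c] ≥ 1 − 1/16 = 15/16 > 0, so some outcome avoids every A_i.

24·p = 1/16 ≈ 0.0625; existence CERTIFIED by the union bound.


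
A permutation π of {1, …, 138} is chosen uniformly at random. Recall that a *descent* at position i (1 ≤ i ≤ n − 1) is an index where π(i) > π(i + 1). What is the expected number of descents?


Write X = Σ X_I over i = 1, …, 137, with X_I the indicator of one descent.
There are 137 indicators.
For each fixed i, the pair (π(i), π(i+1)) is a uniformly random ordered pair of distinct values from {1, …, 138}; by symmetry P[π(i) > π(i+1)] = 1/2.
By linearity: E[X] = 137 · (1/2) = (138 − 1) · (1/2) = 137/2 ≈ 68.50000.

E[X] = 137/2 = 68.50000.


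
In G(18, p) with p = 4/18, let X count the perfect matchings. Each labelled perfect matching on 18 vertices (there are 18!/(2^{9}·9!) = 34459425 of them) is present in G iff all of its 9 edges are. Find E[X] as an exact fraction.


K_18 has 18!/(2^{9}·9!) = 34459425 labelled perfect matchings.
For each such perfect matching H, let X_H = 1 if all 9 edges of H are present in G. Then P[X_H = 1] = p^{9} = (2/9)^{9} = 512/387420489.
Summing the indicators: E[X] = Σ_H E[X_H] = 34459425 · p^{9} = 34459425 · 512/387420489 = 217817600/4782969.
Numerically: E[X] ≈ 45.54.

E[X] = 34459425 · (2/9)^{9} = 217817600/4782969 ≈ 45.54.


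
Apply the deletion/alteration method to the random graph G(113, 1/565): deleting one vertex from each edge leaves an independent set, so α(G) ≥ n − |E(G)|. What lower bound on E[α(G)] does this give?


E[|E(G)|] = C(113, 2)·p = 6328 · (1/565) = 56/5.
E[α(G)] ≥ n − E[|E(G)|] = 113 − 56/5 = 509/5.
Numerically: ≈ 101.800000.
(This is only a lower bound; the true E[α(G)] may be larger.)

E[α(G)] ≥ 509/5 ≈ 101.800000.


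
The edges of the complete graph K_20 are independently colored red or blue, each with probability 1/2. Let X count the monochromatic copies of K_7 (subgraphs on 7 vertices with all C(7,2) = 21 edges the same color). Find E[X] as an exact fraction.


Let X = Σ_S X_S over the C(20, 7) = 77520 subsets S of size 7, where X_S = 1 if the K_7 on S is monochromatic.
For a fixed S, the K_7 on S has C(7, 2) = 21 edges. P[all 21 edges red] = (1/2)^21, and likewise for blue, so P[monochromatic] = 2·(1/2)^21 = 2^{1 − 21} = 1/1048576.
Summing: E[X] = C(20, 7) · 2^{1 − 21} = 77520 · 1/1048576 = 4845/65536.
Numerically: E[X] ≈ 0.073929.

E[X] = C(20,7)·2^(1−C(7,2)) = 4845/65536 ≈ 0.073929.


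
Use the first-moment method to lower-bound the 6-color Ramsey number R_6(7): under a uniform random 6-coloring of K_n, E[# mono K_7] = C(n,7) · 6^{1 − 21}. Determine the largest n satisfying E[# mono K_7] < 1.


We need C(n, 7) · 6^{1 − 21} < 1, i.e. C(n, 7) < 6^{21 − 1} = 3656158440062976.
Check values of n near the boundary:
  n = 562: C(562, 7) = 3384017972944752; 3384017972944752 < 3656158440062976? YES
  n = 563: C(563, 7) = 3426622515769596; 3426622515769596 < 3656158440062976? YES
  n = 564: C(564, 7) = 3469685994423792; 3469685994423792 < 3656158440062976? YES
  n = 565: C(565, 7) = 3513212521235560; 3513212521235560 < 3656158440062976? YES
  n = 566: C(566, 7) = 3557206237959440; 3557206237959440 < 3656158440062976? YES
  n = 567: C(567, 7) = 3601671315933933; 3601671315933933 < 3656158440062976? YES
  n = 568: C(568, 7) = 3646611956239704; 3646611956239704 < 3656158440062976? YES
  n = 569: C(569, 7) = 3692032389858348; 3692032389858348 < 3656158440062976? NO
  n = 570: C(570, 7) = 3737936877831720; 3737936877831720 < 3656158440062976? NO
  n = 571: C(571, 7) = 3784329711421830; 3784329711421830 < 3656158440062976? NO
The largest n with C(n, 7) < 3656158440062976 is n = 568 (where E[X] = 16882462760369/16926659444736 ≈ 0.997389). Hence R_6(7) > 568, i.e. R_6(7) ≥ 569.

Largest n = 568; hence R_6(7) > 568.


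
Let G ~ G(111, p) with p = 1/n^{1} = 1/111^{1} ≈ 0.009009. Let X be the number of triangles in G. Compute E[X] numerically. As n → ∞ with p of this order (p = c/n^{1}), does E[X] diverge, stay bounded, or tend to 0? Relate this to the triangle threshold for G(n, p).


Number of potential triangles: C(111, 3) = 221815.
Each occurs with probability p³ ≈ (0.009009)³ ≈ 7.3119138e-07.
By linearity: E[X] = C(111, 3)·p³ ≈ 221815 · 7.3119138e-07 ≈ 0.16219.
Here α = 1, so p = 1/n is exactly at the triangle threshold p ~ 1/n. Asymptotically E[X] → c³/6 = 1³/6 = 1/6 ≈ 0.16667, a bounded constant. In this regime the triangle count is asymptotically Poisson(c³/6).

E[X] ≈ 0.16219; in regime p = Θ(1/n^{1}) E[X] stays bounded (at the triangle threshold p ~ 1/n).


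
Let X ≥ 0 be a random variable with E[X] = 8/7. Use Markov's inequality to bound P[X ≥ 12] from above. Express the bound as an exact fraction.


μ = E[X] = 8/7, a = 12.
Markov: P[X ≥ 12] ≤ μ/a = (8/7)/12 = 2/21.
Numerically: ≈ 0.09524.
(Since a = 12 > μ = 1.14286, the bound 2/21 is < 1 and informative.)

P[X ≥ 12] ≤ 2/21 ≈ 0.09524.


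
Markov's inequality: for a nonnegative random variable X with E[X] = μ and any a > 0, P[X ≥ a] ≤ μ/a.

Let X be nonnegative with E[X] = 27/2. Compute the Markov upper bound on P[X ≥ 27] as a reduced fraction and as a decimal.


μ = E[X] = 27/2, a = 27.
Markov: P[X ≥ 27] ≤ μ/a = (27/2)/27 = 1/2.
Numerically: ≈ 0.500000.
(Since a = 27 > μ = 13.500000, the bound 1/2 is < 1 and informative.)

P[X ≥ 27] ≤ 1/2 ≈ 0.500000.


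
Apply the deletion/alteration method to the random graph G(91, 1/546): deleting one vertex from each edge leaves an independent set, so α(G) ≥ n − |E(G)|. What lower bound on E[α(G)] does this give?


E[|E(G)|] = C(91, 2)·p = 4095 · (1/546) = 15/2.
E[α(G)] ≥ n − E[|E(G)|] = 91 − 15/2 = 167/2.
Numerically: ≈ 83.5000.
(This is only a lower bound; the true E[α(G)] may be larger.)

E[α(G)] ≥ 167/2 ≈ 83.5000.


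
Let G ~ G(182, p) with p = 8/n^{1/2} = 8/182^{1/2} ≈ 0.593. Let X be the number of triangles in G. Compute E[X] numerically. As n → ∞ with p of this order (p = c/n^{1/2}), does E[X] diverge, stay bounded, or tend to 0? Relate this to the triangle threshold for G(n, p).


Number of potential triangles: C(182, 3) = 988260.
Each occurs with probability p³ ≈ (0.593)³ ≈ 2.085273e-01.
By linearity: E[X] = C(182, 3)·p³ ≈ 988260 · 2.085273e-01 ≈ 206079.1700.
Since α = 1/2 < 1, p = c/n^{1/2} ≫ 1/n is above the triangle threshold p ~ 1/n. Asymptotically E[X] ~ (c³/6)·n^{3(1−α)} = (8³/6)·n^{1.5} → ∞; triangles are abundant w.h.p.

E[X] ≈ 206079.1700; in regime p = Θ(1/n^{1/2}) E[X] diverges (above the triangle threshold p ~ 1/n).


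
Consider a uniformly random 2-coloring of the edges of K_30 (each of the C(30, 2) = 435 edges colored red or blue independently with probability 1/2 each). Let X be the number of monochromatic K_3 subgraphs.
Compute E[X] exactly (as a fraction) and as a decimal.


Let X = Σ_S X_S over the C(30, 3) = 4060 subsets S of size 3, where X_S = 1 if the K_3 on S is monochromatic.
For a fixed S, the K_3 on S has C(3, 2) = 3 edges. P[all 3 edges red] = (1/2)^3, and likewise for blue, so P[monochromatic] = 2·(1/2)^3 = 2^{1 − 3} = 1/4.
By linearity of expectation: E[X] = C(30, 3) · 2^{1 − 3} = 4060 · 1/4 = 1015.
Numerically: E[X] ≈ 1015.000.

E[X] = C(30,3)·2^(1−C(3,2)) = 1015 ≈ 1015.000.


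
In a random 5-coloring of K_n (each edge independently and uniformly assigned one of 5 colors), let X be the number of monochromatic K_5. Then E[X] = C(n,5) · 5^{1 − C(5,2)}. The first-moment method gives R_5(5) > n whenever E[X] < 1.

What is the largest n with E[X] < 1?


We need C(n, 5) · 5^{1 − 10} < 1, i.e. C(n, 5) < 5^{10 − 1} = 1953125.
Check values of n near the boundary:
  n = 43: C(43, 5) = 962598; 962598 < 1953125? YES
  n = 44: C(44, 5) = 1086008; 1086008 < 1953125? YES
  n = 45: C(45, 5) = 1221759; 1221759 < 1953125? YES
  n = 46: C(46, 5) = 1370754; 1370754 < 1953125? YES
  n = 47: C(47, 5) = 1533939; 1533939 < 1953125? YES
  n = 48: C(48, 5) = 1712304; 1712304 < 1953125? YES
  n = 49: C(49, 5) = 1906884; 1906884 < 1953125? YES
  n = 50: C(50, 5) = 2118760; 2118760 < 1953125? NO
The largest n with C(n, 5) < 1953125 is n = 49 (where E[X] = 1906884/1953125 ≈ 0.9763246). Hence R_5(5) > 49, i.e. R_5(5) ≥ 50.

Largest n = 49; hence R_5(5) > 49.


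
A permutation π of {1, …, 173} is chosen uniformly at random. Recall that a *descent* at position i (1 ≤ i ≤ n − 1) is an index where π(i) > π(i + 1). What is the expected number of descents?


Write X = Σ X_I over i = 1, …, 172, with X_I the indicator of one descent.
There are 172 indicators.
For each fixed i, the pair (π(i), π(i+1)) is a uniformly random ordered pair of distinct values from {1, …, 173}; by symmetry P[π(i) > π(i+1)] = 1/2.
By linearity: E[X] = 172 · (1/2) = (173 − 1) · (1/2) = 86 ≈ 86.000.

E[X] = 86 = 86.000.


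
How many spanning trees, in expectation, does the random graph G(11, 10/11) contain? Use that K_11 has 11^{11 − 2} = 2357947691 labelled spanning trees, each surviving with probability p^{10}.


K_11 has 11^{11 − 2} = 2357947691 labelled spanning trees.
For each such spanning tree H, let X_H = 1 if all 10 edges of H are present in G. Then P[X_H = 1] = p^{10} = (10/11)^{10} = 10000000000/25937424601.
Summing the indicators: E[X] = Σ_H E[X_H] = 2357947691 · p^{10} = 2357947691 · 10000000000/25937424601 = 10000000000/11.
Numerically: E[X] ≈ 9.0909e+08.

E[X] = 2357947691 · (10/11)^{10} = 10000000000/11 ≈ 9.0909e+08.


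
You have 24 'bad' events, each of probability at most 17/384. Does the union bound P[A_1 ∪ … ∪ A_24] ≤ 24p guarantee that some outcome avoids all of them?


Union bound: P[∪_{i=1}^{24} A_i] ≤ Σ_i P[A_i] ≤ 24·p = 24·(17/384) = 17/16.
Numerically: 17/16 ≈ 1.0625.
Is 17/16 < 1? NO.
Since the bound 17/16 is ≥ 1, the union bound is uninformative here; it does NOT by itself certify existence.

24·p = 17/16 ≈ 1.0625; existence NOT certified by the union bound.


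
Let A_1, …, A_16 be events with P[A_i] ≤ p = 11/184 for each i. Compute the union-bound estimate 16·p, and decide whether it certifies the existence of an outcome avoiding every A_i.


Union bound: P[∪_{i=1}^{16} A_i] ≤ Σ_i P[A_i] ≤ 16·p = 16·(11/184) = 22/23.
Numerically: 22/23 ≈ 0.957.
Is 22/23 < 1? YES.
Since P[∪ A_i] ≤ 22/23 < 1, the complement has P[∩ A_i^c] ≥ 1 − 22/23 = 1/23 > 0, so some outcome avoids every A_i.

16·p = 22/23 ≈ 0.957; existence CERTIFIED by the union bound.


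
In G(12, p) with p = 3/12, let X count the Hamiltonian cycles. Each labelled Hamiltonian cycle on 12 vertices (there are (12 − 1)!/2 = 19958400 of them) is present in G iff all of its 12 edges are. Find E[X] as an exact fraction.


K_12 has (12 − 1)!/2 = 19958400 labelled Hamiltonian cycles.
For each such Hamiltonian cycle H, let X_H = 1 if all 12 edges of H are present in G. Then P[X_H = 1] = p^{12} = (1/4)^{12} = 1/16777216.
By linearity of expectation: E[X] = Σ_H E[X_H] = 19958400 · p^{12} = 19958400 · 1/16777216 = 155925/131072.
Numerically: E[X] ≈ 1.19.

E[X] = 19958400 · (1/4)^{12} = 155925/131072 ≈ 1.19.


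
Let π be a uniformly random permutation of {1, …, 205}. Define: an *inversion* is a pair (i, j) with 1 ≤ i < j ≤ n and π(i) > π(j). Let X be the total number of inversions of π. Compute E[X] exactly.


Write X = Σ X_I over the C(205, 2) = 20910 pairs i < j, with X_I the indicator of one inversion.
There are 20910 indicators.
For each fixed pair i < j, the values π(i) and π(j) are two distinct elements of {1, …, 205} in uniformly random order; by symmetry P[π(i) > π(j)] = 1/2.
By linearity: E[X] = 20910 · (1/2) = C(205, 2) · (1/2) = 20910/2 = 10455 ≈ 10455.000000.

E[X] = 10455 = 10455.000000.


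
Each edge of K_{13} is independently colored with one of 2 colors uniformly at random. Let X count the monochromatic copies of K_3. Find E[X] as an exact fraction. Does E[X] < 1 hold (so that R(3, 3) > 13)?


E[X] = C(13, 3) · 2^{1 − 3} = 286 · 2^{−2} = 286/4.
As a reduced fraction: E[X] = 143/2 ≈ 71.500000.
Is E[X] < 1? NO.
Since E[X] ≥ 1, the first-moment bound is inconclusive at n = 13; it does NOT by itself certify R(3, 3) > 13.

E[X] = 143/2 ≈ 71.500000; E[X] ≥ 1; first-moment method inconclusive here.


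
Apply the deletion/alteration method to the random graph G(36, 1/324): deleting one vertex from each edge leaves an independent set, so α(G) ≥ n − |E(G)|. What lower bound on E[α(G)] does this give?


E[|E(G)|] = C(36, 2)·p = 630 · (1/324) = 35/18.
E[α(G)] ≥ n − E[|E(G)|] = 36 − 35/18 = 613/18.
Numerically: ≈ 34.05556.
(This is only a lower bound; the true E[α(G)] may be larger.)

E[α(G)] ≥ 613/18 ≈ 34.05556.


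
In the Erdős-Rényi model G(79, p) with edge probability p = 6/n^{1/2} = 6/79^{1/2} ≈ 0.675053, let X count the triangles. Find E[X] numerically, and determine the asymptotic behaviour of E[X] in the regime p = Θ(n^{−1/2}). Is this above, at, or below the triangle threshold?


Number of potential triangles: C(79, 3) = 79079.
Each occurs with probability p³ ≈ (0.675053)³ ≈ 3.07618970e-01.
By linearity: E[X] = C(79, 3)·p³ ≈ 79079 · 3.07618970e-01 ≈ 24326.200559.
Since α = 1/2 < 1, p = c/n^{1/2} ≫ 1/n is above the triangle threshold p ~ 1/n. Asymptotically E[X] ~ (c³/6)·n^{3(1−α)} = (6³/6)·n^{1.5} → ∞; triangles are abundant w.h.p.

E[X] ≈ 24326.200559; in regime p = Θ(1/n^{1/2}) E[X] diverges (above the triangle threshold p ~ 1/n).


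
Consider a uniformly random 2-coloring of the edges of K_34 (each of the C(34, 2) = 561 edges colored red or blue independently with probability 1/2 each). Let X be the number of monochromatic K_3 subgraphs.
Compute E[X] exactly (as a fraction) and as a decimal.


Let X = Σ_S X_S over the C(34, 3) = 5984 subsets S of size 3, where X_S = 1 if the K_3 on S is monochromatic.
For a fixed S, the K_3 on S has C(3, 2) = 3 edges. P[all 3 edges red] = (1/2)^3, and likewise for blue, so P[monochromatic] = 2·(1/2)^3 = 2^{1 − 3} = 1/4.
By linearity of expectation: E[X] = C(34, 3) · 2^{1 − 3} = 5984 · 1/4 = 1496.
Numerically: E[X] ≈ 1496.0000.

E[X] = C(34,3)·2^(1−C(3,2)) = 1496 ≈ 1496.0000.


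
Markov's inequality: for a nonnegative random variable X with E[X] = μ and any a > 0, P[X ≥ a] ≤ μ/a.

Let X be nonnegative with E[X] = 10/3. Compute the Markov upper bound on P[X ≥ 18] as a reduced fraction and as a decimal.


μ = E[X] = 10/3, a = 18.
Markov: P[X ≥ 18] ≤ μ/a = (10/3)/18 = 5/27.
Numerically: ≈ 0.1852.
(Since a = 18 > μ = 3.3333, the bound 5/27 is < 1 and informative.)

P[X ≥ 18] ≤ 5/27 ≈ 0.1852.


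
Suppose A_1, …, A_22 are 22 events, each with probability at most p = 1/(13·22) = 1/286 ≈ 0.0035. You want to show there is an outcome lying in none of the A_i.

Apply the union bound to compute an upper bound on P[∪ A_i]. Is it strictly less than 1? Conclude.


Union bound: P[∪_{i=1}^{22} A_i] ≤ Σ_i P[A_i] ≤ 22·p = 22·(1/286) = 1/13.
Numerically: 1/13 ≈ 0.0769.
Is 1/13 < 1? YES.
Since P[∪ A_i] ≤ 1/13 < 1, the complement has P[∩ A_i^c] ≥ 1 − 1/13 = 12/13 > 0, so some outcome avoids every A_i.

22·p = 1/13 ≈ 0.0769; existence CERTIFIED by the union bound.


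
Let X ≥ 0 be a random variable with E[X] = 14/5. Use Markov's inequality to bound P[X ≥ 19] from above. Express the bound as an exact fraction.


μ = E[X] = 14/5, a = 19.
Markov: P[X ≥ 19] ≤ μ/a = (14/5)/19 = 14/95.
Numerically: ≈ 0.14737.
(Since a = 19 > μ = 2.80000, the bound 14/95 is < 1 and informative.)

P[X ≥ 19] ≤ 14/95 ≈ 0.14737.


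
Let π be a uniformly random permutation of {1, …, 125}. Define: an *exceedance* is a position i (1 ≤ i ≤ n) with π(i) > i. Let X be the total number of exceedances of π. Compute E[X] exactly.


Write X = Σ_{i=1}^{125} X_i, where X_i = 1_{π(i) > i}.
For each fixed i, π(i) is uniform over {1, …, 125} (marginal of a uniform permutation), so P[π(i) > i] = (n − i)/n. Summing: Σ_{i=1}^{125} (n − i)/n = (0 + 1 + … + 124)/125 = 125(125 − 1)/(2·125) = (125 − 1)/2.
Hence E[X] = Σ_{i=1}^{125} (125 − i)/125 = 62 ≈ 62.000000.

E[X] = 62 = 62.000000.


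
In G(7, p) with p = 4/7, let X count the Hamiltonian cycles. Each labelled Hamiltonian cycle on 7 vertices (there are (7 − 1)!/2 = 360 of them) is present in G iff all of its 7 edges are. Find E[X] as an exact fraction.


K_7 has (7 − 1)!/2 = 360 labelled Hamiltonian cycles.
For each such Hamiltonian cycle H, let X_H = 1 if all 7 edges of H are present in G. Then P[X_H = 1] = p^{7} = (4/7)^{7} = 16384/823543.
By linearity: E[X] = Σ_H E[X_H] = 360 · p^{7} = 360 · 16384/823543 = 5898240/823543.
Numerically: E[X] ≈ 7.162.

E[X] = 360 · (4/7)^{7} = 5898240/823543 ≈ 7.162.


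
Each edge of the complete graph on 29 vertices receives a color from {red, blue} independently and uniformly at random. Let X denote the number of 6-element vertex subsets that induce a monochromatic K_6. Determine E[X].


Let X = Σ_S X_S over the C(29, 6) = 475020 subsets S of size 6, where X_S = 1 if the K_6 on S is monochromatic.
For a fixed S, the K_6 on S has C(6, 2) = 15 edges. P[all 15 edges red] = (1/2)^15, and likewise for blue, so P[monochromatic] = 2·(1/2)^15 = 2^{1 − 15} = 1/16384.
By linearity of expectation: E[X] = C(29, 6) · 2^{1 − 15} = 475020 · 1/16384 = 118755/4096.
Numerically: E[X] ≈ 28.9929.

E[X] = C(29,6)·2^(1−C(6,2)) = 118755/4096 ≈ 28.9929.


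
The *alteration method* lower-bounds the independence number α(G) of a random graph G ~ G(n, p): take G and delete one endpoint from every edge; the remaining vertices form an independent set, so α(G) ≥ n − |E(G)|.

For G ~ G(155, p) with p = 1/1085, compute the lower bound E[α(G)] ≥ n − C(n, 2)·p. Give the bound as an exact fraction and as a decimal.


E[|E(G)|] = C(155, 2)·p = 11935 · (1/1085) = 11.
E[α(G)] ≥ n − E[|E(G)|] = 155 − 11 = 144.
Numerically: ≈ 144.000000.
(This is only a lower bound; the true E[α(G)] may be larger.)

E[α(G)] ≥ 144 ≈ 144.000000.


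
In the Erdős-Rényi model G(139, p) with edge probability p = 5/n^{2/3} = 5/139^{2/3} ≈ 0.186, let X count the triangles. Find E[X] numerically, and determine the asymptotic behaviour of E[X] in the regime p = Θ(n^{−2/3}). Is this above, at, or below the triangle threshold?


Number of potential triangles: C(139, 3) = 437989.
Each occurs with probability p³ ≈ (0.186)³ ≈ 6.46964e-03.
By linearity: E[X] = C(139, 3)·p³ ≈ 437989 · 6.46964e-03 ≈ 2833.633.
Since α = 2/3 < 1, p = c/n^{2/3} ≫ 1/n is above the triangle threshold p ~ 1/n. Asymptotically E[X] ~ (c³/6)·n^{3(1−α)} = (5³/6)·n^{1} → ∞; triangles are abundant w.h.p.

E[X] ≈ 2833.633; in regime p = Θ(1/n^{2/3}) E[X] diverges (above the triangle threshold p ~ 1/n).


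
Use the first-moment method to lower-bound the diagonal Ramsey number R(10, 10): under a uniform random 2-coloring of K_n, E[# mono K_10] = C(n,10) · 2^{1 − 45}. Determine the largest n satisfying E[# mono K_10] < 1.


We need C(n, 10) · 2^{1 − 45} < 1, i.e. C(n, 10) < 2^{45 − 1} = 17592186044416.
Check values of n near the boundary:
  n = 96: C(96, 10) = 11279926456656; 11279926456656 < 17592186044416? YES
  n = 97: C(97, 10) = 12576469727536; 12576469727536 < 17592186044416? YES
  n = 98: C(98, 10) = 14005614014756; 14005614014756 < 17592186044416? YES
  n = 99: C(99, 10) = 15579278510796; 15579278510796 < 17592186044416? YES
  n = 100: C(100, 10) = 17310309456440; 17310309456440 < 17592186044416? YES
  n = 101: C(101, 10) = 19212541264840; 19212541264840 < 17592186044416? NO
  n = 102: C(102, 10) = 21300860967540; 21300860967540 < 17592186044416? NO
  n = 103: C(103, 10) = 23591276125340; 23591276125340 < 17592186044416? NO
The largest n with C(n, 10) < 17592186044416 is n = 100 (where E[X] = 2163788682055/2199023255552 ≈ 0.9840). Hence R(10, 10) > 100, i.e. R(10, 10) ≥ 101.

Largest n = 100; hence R(10, 10) > 100.


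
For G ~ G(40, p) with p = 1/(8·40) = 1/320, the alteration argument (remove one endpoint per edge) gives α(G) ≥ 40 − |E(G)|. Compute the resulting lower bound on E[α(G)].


E[|E(G)|] = C(40, 2)·p = 780 · (1/320) = 39/16.
E[α(G)] ≥ n − E[|E(G)|] = 40 − 39/16 = 601/16.
Numerically: ≈ 37.5625.
(This is only a lower bound; the true E[α(G)] may be larger.)

E[α(G)] ≥ 601/16 ≈ 37.5625.


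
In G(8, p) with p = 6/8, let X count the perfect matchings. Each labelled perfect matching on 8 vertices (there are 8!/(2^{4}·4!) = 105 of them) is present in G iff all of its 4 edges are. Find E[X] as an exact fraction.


K_8 has 8!/(2^{4}·4!) = 105 labelled perfect matchings.
For each such perfect matching H, let X_H = 1 if all 4 edges of H are present in G. Then P[X_H = 1] = p^{4} = (3/4)^{4} = 81/256.
By linearity of expectation: E[X] = Σ_H E[X_H] = 105 · p^{4} = 105 · 81/256 = 8505/256.
Numerically: E[X] ≈ 33.223.

E[X] = 105 · (3/4)^{4} = 8505/256 ≈ 33.223.


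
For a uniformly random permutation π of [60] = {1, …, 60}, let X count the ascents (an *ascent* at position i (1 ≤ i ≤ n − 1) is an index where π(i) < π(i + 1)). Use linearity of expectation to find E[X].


Write X = Σ X_I over i = 1, …, 59, with X_I the indicator of one ascent.
There are 59 indicators.
For each fixed i, the pair (π(i), π(i+1)) is a uniformly random ordered pair of distinct values from {1, …, 60}; by symmetry P[π(i) < π(i+1)] = 1/2.
By linearity: E[X] = 59 · (1/2) = (60 − 1) · (1/2) = 59/2 ≈ 29.500.

E[X] = 59/2 = 29.500.


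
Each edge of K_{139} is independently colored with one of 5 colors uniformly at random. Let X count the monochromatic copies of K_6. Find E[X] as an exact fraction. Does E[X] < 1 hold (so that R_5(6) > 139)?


E[X] = C(139, 6) · 5^{1 − 15} = 8979650478 · 5^{−14} = 8979650478/6103515625.
As a reduced fraction: E[X] = 8979650478/6103515625 ≈ 1.471.
Is E[X] < 1? NO.
Since E[X] ≥ 1, the first-moment bound is inconclusive at n = 139; it does NOT by itself certify R_5(6) > 139.

E[X] = 8979650478/6103515625 ≈ 1.471; E[X] ≥ 1; first-moment method inconclusive here.


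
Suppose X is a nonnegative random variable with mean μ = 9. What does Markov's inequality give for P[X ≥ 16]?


μ = E[X] = 9, a = 16.
Markov: P[X ≥ 16] ≤ μ/a = (9)/16 = 9/16.
Numerically: ≈ 0.5625.
(Since a = 16 > μ = 9.0000, the bound 9/16 is < 1 and informative.)

P[X ≥ 16] ≤ 9/16 ≈ 0.5625.
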